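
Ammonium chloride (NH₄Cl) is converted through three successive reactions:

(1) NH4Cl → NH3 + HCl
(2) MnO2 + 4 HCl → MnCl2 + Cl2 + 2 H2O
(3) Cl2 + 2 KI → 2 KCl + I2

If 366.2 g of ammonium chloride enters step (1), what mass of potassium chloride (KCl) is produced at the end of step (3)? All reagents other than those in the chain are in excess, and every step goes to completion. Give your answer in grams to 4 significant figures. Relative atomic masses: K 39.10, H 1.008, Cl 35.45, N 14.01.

M(NH4Cl) = 14.01 + 4(1.008) + 35.45 = 53.492 g/mol.
M(KCl) = 39.10 + 35.45 = 74.55 g/mol.
n(NH4Cl) = 366.2 / 53.492 = 6.8459 mol.
Reaction (1): NH4Cl→HCl ratio 1:1 ⇒ n(HCl) = 6.8459 mol.
Reaction (2): HCl→Cl2 ratio 4:1 ⇒ n(Cl2) = 1.7115 mol.
Reaction (3): Cl2→KCl ratio 1:2 ⇒ n(KCl) = 3.4229 mol.
Mass of KCl = 3.4229 × 74.55 = 255.18 g.

255.2 g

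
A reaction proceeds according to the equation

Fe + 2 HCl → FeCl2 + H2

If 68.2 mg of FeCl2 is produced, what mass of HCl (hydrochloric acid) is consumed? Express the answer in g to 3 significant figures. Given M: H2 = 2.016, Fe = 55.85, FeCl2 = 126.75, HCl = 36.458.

0.0392 g

Convert: 68.2 mg = 0.06820 g.
n(FeCl2) = 0.06820 g / 126.75 g/mol = 0.0005381 mol.
From the equation the FeCl2:HCl mole ratio is 1:2, so n(HCl) = 0.0005381 × 2/1 = 0.001076 mol.
Mass of HCl = 0.001076 mol × 36.458 g/mol = 0.03923 g.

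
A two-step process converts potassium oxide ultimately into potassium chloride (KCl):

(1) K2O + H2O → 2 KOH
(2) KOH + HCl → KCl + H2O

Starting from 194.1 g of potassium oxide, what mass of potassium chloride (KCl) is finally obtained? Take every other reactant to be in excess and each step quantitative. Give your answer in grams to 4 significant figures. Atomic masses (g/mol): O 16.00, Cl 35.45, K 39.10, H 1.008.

M(K2O) = 2(39.10) + 16.00 = 94.20 g/mol.
M(KCl) = 39.10 + 35.45 = 74.55 g/mol.
n(K2O) = 194.10 / 94.20 = 2.0605 mol.
Step 1 gives a 1:2 ratio of K2O to KOH, so n(KOH) = 4.1210 mol.
In step 2 the KOH:KCl ratio is 1:1, so n(KCl) = 4.1210 mol.
Mass of KCl = 4.1210 × 74.55 = 307.22 g.

307.2 g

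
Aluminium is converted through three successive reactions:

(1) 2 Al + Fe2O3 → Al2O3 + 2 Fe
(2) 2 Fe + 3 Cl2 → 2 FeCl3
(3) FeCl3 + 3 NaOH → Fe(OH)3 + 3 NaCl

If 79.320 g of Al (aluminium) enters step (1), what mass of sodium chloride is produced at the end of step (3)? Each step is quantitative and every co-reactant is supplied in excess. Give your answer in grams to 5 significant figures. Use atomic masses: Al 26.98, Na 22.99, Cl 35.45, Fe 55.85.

515.43 g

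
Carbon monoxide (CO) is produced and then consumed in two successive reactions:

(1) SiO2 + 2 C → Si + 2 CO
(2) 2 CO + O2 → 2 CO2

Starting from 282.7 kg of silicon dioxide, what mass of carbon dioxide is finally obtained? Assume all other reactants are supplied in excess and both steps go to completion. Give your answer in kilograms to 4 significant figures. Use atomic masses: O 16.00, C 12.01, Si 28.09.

414.1 kg

M(SiO2) = 28.09 + 2(16.00) = 60.09 g/mol.
M(CO2) = 12.01 + 2(16.00) = 44.01 g/mol.
282.7 kg = 282700 g.
n(SiO2) = 282700 / 60.09 = 4704.6 mol.
Step 1 gives a 1:2 ratio of SiO2 to CO, so n(CO) = 9409.2 mol.
In step 2 the CO:CO2 ratio is 2:2, so n(CO2) = 9409.2 mol.
Mass of CO2 = 9409.2 × 44.01 = 414100 g = 414.1 kg.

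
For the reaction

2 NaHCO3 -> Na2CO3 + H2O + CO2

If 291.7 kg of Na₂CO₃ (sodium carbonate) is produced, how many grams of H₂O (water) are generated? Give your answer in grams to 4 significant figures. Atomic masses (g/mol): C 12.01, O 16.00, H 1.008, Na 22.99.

49580 g

M(Na2CO3) = 2(22.99) + 12.01 + 3(16.00) = 105.99 g/mol.
M(H2O) = 2(1.008) + 16.00 = 18.016 g/mol.
Convert: 291.7 kg = 291700 g.
n(Na2CO3) = 291700 g / 105.99 g/mol = 2752.1 mol.
From the equation the Na2CO3:H2O mole ratio is 1:1, so n(H2O) = 2752.1 × 1/1 = 2752.1 mol.
Mass of H2O = 2752.1 mol × 18.016 g/mol = 49583 g.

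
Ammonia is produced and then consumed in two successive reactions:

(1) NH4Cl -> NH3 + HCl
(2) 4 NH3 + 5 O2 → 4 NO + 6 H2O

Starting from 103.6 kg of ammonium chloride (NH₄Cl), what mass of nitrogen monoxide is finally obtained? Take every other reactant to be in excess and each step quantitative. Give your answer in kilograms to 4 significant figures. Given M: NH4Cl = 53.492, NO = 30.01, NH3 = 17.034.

103.6 kg = 103600 g.
n(NH4Cl) = 103600 / 53.492 = 1936.7 mol.
Step 1 gives a 1:1 ratio of NH4Cl to NH3, so n(NH3) = 1936.7 mol.
In step 2 the NH3:NO ratio is 4:4, so n(NO) = 1936.7 mol.
Mass of NO = 1936.7 × 30.01 = 58122 g = 58.12 kg.

58.12 kg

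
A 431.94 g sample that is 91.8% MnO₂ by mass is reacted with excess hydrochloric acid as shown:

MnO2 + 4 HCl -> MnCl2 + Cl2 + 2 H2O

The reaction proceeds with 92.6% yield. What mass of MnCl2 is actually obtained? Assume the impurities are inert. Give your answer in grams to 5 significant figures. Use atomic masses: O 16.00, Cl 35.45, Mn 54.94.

Pure MnO2 available = 431.94 g × 0.918 = 396.521 g.
M(MnO2) = 54.94 + 2(16.00) = 86.94 g/mol.
M(MnCl2) = 54.94 + 2(35.45) = 125.84 g/mol.
n(MnO2) = 396.521 g / 86.94 g/mol = 4.56086 mol.
From the equation the MnO2:MnCl2 mole ratio is 1:1, so n(MnCl2) = 4.56086 × 1/1 = 4.56086 mol.
Mass of MnCl2 = 4.56086 mol × 125.84 g/mol = 573.938 g.
Actual mass collected = 573.938 g × 0.926 = 531.467 g.

531.47 g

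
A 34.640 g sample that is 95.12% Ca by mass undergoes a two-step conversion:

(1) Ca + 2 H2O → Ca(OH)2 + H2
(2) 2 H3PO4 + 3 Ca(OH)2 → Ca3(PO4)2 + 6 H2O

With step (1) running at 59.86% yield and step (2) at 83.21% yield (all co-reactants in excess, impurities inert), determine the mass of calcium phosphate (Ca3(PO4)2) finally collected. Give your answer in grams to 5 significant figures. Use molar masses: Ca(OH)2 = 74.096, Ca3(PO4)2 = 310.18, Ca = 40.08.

42.338 g

Pure Ca = 34.640 × 0.9512 = 32.9496 g.
n(Ca) = 32.9496 / 40.08 = 0.822095 mol.
Step 1 (Ca:Ca(OH)2 = 1:1): theoretical n(Ca(OH)2) = 0.822095 mol; at 59.86% yield, n(Ca(OH)2) = 0.492106 mol.
Step 2 (Ca(OH)2:Ca3(PO4)2 = 3:1): theoretical n(Ca3(PO4)2) = 0.164035 mol, so theoretical mass = 0.164035 × 310.18 = 50.8805 g.
At 83.21% yield, actual mass of Ca3(PO4)2 = 50.8805 × 0.8321 = 42.3377 g.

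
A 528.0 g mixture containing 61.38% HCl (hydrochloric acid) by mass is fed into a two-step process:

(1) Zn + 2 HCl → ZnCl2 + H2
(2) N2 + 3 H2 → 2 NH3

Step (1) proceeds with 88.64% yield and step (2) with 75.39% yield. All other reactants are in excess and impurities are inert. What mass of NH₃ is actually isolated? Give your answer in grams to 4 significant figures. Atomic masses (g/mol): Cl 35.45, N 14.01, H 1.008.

Pure HCl = 528.0 × 0.6138 = 324.09 g.
M(HCl) = 1.008 + 35.45 = 36.458 g/mol.
M(NH3) = 14.01 + 3(1.008) = 17.034 g/mol.
n(HCl) = 324.09 / 36.458 = 8.8893 mol.
Step 1 (HCl:H2 = 2:1): theoretical n(H2) = 4.4447 mol; at 88.64% yield, n(H2) = 3.9397 mol.
Step 2 (H2:NH3 = 3:2): theoretical n(NH3) = 2.6265 mol, so theoretical mass = 2.6265 × 17.034 = 44.740 g.
At 75.39% yield, actual mass of NH3 = 44.740 × 0.7539 = 33.729 g.

33.73 g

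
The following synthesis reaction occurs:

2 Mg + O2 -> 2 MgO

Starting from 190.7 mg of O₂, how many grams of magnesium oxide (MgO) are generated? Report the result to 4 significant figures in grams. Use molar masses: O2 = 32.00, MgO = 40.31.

0.4804 g

Convert: 190.7 mg = 0.19070 g.
n(O2) = 0.19070 g / 32.00 g/mol = 0.0059594 mol.
From the equation the O2:MgO mole ratio is 1:2, so n(MgO) = 0.0059594 × 2/1 = 0.011919 mol.
Mass of MgO = 0.011919 mol × 40.31 g/mol = 0.48044 g.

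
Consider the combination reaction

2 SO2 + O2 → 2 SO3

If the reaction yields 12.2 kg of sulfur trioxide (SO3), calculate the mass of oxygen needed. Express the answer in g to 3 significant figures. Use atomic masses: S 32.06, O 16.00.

2440 g

M(SO3) = 32.06 + 3(16.00) = 80.06 g/mol.
M(O2) = 2(16.00) = 32.00 g/mol.
Convert: 12.2 kg = 12200 g.
n(SO3) = 12200 g / 80.06 g/mol = 152.4 mol.
From the equation the SO3:O2 mole ratio is 2:1, so n(O2) = 152.4 × 1/2 = 76.19 mol.
Mass of O2 = 76.19 mol × 32.00 g/mol = 2438 g.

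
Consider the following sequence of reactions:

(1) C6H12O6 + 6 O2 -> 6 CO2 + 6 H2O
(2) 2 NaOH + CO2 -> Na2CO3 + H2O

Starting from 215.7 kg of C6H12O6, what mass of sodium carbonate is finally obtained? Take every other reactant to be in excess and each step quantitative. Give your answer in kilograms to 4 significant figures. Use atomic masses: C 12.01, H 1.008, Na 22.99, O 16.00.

761.4 kg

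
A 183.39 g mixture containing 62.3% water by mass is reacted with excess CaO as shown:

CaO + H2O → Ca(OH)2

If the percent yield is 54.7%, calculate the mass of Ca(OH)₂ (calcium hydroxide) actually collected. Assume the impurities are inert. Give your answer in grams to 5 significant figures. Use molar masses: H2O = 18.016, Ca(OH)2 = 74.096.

257.03 g

Pure H2O available = 183.39 g × 0.623 = 114.252 g.
n(H2O) = 114.252 g / 18.016 g/mol = 6.34169 mol.
From the equation the H2O:Ca(OH)2 mole ratio is 1:1, so n(Ca(OH)2) = 6.34169 × 1/1 = 6.34169 mol.
Mass of Ca(OH)2 = 6.34169 mol × 74.096 g/mol = 469.894 g.
Actual mass collected = 469.894 g × 0.547 = 257.032 g.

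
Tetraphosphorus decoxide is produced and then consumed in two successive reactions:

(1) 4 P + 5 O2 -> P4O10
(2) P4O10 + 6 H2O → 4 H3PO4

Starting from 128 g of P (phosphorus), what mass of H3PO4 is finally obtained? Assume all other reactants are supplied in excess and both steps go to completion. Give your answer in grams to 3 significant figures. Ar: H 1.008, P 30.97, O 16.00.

M(P) = 30.97 g/mol.
M(H3PO4) = 3(1.008) + 30.97 + 4(16.00) = 97.994 g/mol.
n(P) = 128.0 / 30.97 = 4.133 mol.
Step 1 gives a 4:1 ratio of P to P4O10, so n(P4O10) = 1.033 mol.
In step 2 the P4O10:H3PO4 ratio is 1:4, so n(H3PO4) = 4.133 mol.
Mass of H3PO4 = 4.133 × 97.994 = 405.0 g.

405 g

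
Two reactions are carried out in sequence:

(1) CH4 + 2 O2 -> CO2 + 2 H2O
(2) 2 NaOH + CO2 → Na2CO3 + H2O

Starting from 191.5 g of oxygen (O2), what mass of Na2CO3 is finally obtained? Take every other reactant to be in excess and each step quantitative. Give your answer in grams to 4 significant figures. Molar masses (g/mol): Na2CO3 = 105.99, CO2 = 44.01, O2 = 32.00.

317.1 g

n(O2) = 191.50 / 32.00 = 5.9844 mol.
Step 1 gives a 2:1 ratio of O2 to CO2, so n(CO2) = 2.9922 mol.
In step 2 the CO2:Na2CO3 ratio is 1:1, so n(Na2CO3) = 2.9922 mol.
Mass of Na2CO3 = 2.9922 × 105.99 = 317.14 g.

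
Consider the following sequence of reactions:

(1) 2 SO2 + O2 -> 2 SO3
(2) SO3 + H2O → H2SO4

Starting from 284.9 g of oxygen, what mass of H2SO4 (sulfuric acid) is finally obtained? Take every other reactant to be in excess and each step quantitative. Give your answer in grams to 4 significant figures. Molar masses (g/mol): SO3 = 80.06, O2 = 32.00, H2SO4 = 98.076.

1746 g

n(O2) = 284.90 / 32.00 = 8.9031 mol.
Step 1 gives a 1:2 ratio of O2 to SO3, so n(SO3) = 17.806 mol.
In step 2 the SO3:H2SO4 ratio is 1:1, so n(H2SO4) = 17.806 mol.
Mass of H2SO4 = 17.806 × 98.076 = 1746.4 g.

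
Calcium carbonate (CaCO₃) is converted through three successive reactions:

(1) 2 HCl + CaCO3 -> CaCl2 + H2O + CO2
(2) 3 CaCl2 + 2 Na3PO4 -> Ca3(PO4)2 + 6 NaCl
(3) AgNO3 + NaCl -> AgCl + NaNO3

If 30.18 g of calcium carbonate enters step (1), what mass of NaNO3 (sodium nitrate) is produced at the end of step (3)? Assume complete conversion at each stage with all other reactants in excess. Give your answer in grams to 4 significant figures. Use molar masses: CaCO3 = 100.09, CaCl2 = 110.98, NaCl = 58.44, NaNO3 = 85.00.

n(CaCO3) = 30.18 / 100.09 = 0.30153 mol.
Reaction (1): CaCO3→CaCl2 ratio 1:1 ⇒ n(CaCl2) = 0.30153 mol.
Reaction (2): CaCl2→NaCl ratio 3:6 ⇒ n(NaCl) = 0.60306 mol.
Reaction (3): NaCl→NaNO3 ratio 1:1 ⇒ n(NaNO3) = 0.60306 mol.
Mass of NaNO3 = 0.60306 × 85.00 = 51.260 g.

51.26 g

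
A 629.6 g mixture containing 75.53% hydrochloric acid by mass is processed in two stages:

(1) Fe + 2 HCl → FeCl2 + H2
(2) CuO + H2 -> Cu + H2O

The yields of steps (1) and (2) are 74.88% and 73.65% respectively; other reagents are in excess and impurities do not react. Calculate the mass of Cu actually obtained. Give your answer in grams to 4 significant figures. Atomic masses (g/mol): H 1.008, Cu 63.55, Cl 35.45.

228.6 g

Pure HCl = 629.6 × 0.7553 = 475.54 g.
M(HCl) = 1.008 + 35.45 = 36.458 g/mol.
M(Cu) = 63.55 g/mol.
n(HCl) = 475.54 / 36.458 = 13.043 mol.
Step 1 (HCl:H2 = 2:1): theoretical n(H2) = 6.5217 mol; at 74.88% yield, n(H2) = 4.8835 mol.
Step 2 (H2:Cu = 1:1): theoretical n(Cu) = 4.8835 mol, so theoretical mass = 4.8835 × 63.55 = 310.34 g.
At 73.65% yield, actual mass of Cu = 310.34 × 0.7365 = 228.57 g.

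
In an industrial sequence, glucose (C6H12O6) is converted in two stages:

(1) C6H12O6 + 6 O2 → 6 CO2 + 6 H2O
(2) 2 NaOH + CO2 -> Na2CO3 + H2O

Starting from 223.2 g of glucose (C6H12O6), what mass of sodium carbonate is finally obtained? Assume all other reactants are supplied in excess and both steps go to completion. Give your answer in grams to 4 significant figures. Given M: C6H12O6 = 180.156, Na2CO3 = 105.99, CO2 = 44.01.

787.9 g

n(C6H12O6) = 223.20 / 180.156 = 1.2389 mol.
Step 1 gives a 1:6 ratio of C6H12O6 to CO2, so n(CO2) = 7.4336 mol.
In step 2 the CO2:Na2CO3 ratio is 1:1, so n(Na2CO3) = 7.4336 mol.
Mass of Na2CO3 = 7.4336 × 105.99 = 787.88 g.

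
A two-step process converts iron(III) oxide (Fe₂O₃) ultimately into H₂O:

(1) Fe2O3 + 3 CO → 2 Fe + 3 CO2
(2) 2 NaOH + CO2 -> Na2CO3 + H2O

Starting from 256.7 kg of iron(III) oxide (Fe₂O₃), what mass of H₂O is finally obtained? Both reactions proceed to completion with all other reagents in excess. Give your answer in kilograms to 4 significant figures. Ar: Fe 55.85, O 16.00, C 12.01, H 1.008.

M(Fe2O3) = 2(55.85) + 3(16.00) = 159.70 g/mol.
M(H2O) = 2(1.008) + 16.00 = 18.016 g/mol.
256.7 kg = 256700 g.
n(Fe2O3) = 256700 / 159.70 = 1607.4 mol.
Step 1 gives a 1:3 ratio of Fe2O3 to CO2, so n(CO2) = 4822.2 mol.
In step 2 the CO2:H2O ratio is 1:1, so n(H2O) = 4822.2 mol.
Mass of H2O = 4822.2 × 18.016 = 86876 g = 86.88 kg.

86.88 kg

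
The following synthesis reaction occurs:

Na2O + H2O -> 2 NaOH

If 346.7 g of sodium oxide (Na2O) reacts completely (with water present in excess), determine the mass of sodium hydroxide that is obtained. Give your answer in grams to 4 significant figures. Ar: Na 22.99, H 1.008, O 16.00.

447.5 g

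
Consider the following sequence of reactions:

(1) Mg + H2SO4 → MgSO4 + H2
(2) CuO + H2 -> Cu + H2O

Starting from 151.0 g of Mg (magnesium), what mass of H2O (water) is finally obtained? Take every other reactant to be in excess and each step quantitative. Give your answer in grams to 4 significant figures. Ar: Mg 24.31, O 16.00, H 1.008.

M(Mg) = 24.31 g/mol.
M(H2O) = 2(1.008) + 16.00 = 18.016 g/mol.
n(Mg) = 151.00 / 24.31 = 6.2114 mol.
Step 1 gives a 1:1 ratio of Mg to H2, so n(H2) = 6.2114 mol.
In step 2 the H2:H2O ratio is 1:1, so n(H2O) = 6.2114 mol.
Mass of H2O = 6.2114 × 18.016 = 111.91 g.

111.9 g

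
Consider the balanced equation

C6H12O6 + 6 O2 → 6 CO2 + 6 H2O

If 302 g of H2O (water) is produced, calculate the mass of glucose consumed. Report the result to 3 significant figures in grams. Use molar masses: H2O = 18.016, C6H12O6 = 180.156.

503 g

n(H2O) = 302.0 g / 18.016 g/mol = 16.76 mol.
From the equation the H2O:C6H12O6 mole ratio is 6:1, so n(C6H12O6) = 16.76 × 1/6 = 2.794 mol.
Mass of C6H12O6 = 2.794 mol × 180.156 g/mol = 503.3 g.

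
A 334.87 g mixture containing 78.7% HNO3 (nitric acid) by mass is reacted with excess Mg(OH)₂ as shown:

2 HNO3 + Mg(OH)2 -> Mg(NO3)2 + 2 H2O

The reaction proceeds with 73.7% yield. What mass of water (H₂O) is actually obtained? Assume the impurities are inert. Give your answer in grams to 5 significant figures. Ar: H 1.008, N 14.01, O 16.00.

Pure HNO3 available = 334.87 g × 0.787 = 263.543 g.
M(HNO3) = 1.008 + 14.01 + 3(16.00) = 63.018 g/mol.
M(H2O) = 2(1.008) + 16.00 = 18.016 g/mol.
n(HNO3) = 263.543 g / 63.018 g/mol = 4.18202 mol.
From the equation the HNO3:H2O mole ratio is 2:2, so n(H2O) = 4.18202 × 2/2 = 4.18202 mol.
Mass of H2O = 4.18202 mol × 18.016 g/mol = 75.3433 g.
Actual mass collected = 75.3433 g × 0.737 = 55.5280 g.

55.528 g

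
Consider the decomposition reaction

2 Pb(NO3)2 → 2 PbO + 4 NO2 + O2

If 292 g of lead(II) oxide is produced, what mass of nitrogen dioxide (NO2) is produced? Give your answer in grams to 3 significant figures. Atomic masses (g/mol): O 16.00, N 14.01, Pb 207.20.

120 g

M(PbO) = 207.20 + 16.00 = 223.20 g/mol.
M(NO2) = 14.01 + 2(16.00) = 46.01 g/mol.
n(PbO) = 292.0 g / 223.20 g/mol = 1.308 mol.
From the equation the PbO:NO2 mole ratio is 2:4, so n(NO2) = 1.308 × 4/2 = 2.616 mol.
Mass of NO2 = 2.616 mol × 46.01 g/mol = 120.4 g.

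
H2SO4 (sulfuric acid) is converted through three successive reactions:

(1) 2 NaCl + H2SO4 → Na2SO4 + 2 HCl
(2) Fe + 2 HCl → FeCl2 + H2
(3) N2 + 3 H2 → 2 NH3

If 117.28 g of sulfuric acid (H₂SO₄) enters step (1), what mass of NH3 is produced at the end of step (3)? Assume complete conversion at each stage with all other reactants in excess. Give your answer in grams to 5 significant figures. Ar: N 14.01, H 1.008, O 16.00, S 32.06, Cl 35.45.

13.580 g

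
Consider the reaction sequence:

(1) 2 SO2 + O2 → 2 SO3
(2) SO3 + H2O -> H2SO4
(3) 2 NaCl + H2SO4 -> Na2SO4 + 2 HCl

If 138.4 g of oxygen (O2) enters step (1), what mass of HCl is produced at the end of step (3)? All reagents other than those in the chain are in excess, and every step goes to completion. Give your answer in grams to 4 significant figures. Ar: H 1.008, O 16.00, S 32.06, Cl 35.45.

630.7 g

M(O2) = 2(16.00) = 32.00 g/mol.
M(HCl) = 1.008 + 35.45 = 36.458 g/mol.
n(O2) = 138.4 / 32.00 = 4.3250 mol.
Reaction (1): O2→SO3 ratio 1:2 ⇒ n(SO3) = 8.6500 mol.
Reaction (2): SO3→H2SO4 ratio 1:1 ⇒ n(H2SO4) = 8.6500 mol.
Reaction (3): H2SO4→HCl ratio 1:2 ⇒ n(HCl) = 17.300 mol.
Mass of HCl = 17.300 × 36.458 = 630.72 g.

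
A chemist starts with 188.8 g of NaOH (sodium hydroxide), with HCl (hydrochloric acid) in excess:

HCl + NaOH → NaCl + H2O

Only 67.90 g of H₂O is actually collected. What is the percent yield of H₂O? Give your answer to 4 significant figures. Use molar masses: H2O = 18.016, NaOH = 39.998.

n(NaOH) = 188.80 g / 39.998 g/mol = 4.7202 mol.
From the equation the NaOH:H2O mole ratio is 1:1, so n(H2O) = 4.7202 × 1/1 = 4.7202 mol.
Mass of H2O = 4.7202 mol × 18.016 g/mol = 85.040 g.
This is the theoretical yield. Percent yield = 67.90 g / 85.040 g × 100% = 79.845%.

79.84 %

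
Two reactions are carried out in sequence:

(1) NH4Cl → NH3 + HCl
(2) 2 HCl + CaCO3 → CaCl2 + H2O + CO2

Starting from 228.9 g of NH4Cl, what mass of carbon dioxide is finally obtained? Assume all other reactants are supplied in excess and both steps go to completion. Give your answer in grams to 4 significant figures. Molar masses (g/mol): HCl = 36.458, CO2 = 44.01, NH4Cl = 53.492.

94.16 g

n(NH4Cl) = 228.90 / 53.492 = 4.2791 mol.
Step 1 gives a 1:1 ratio of NH4Cl to HCl, so n(HCl) = 4.2791 mol.
In step 2 the HCl:CO2 ratio is 2:1, so n(CO2) = 2.1396 mol.
Mass of CO2 = 2.1396 × 44.01 = 94.163 g.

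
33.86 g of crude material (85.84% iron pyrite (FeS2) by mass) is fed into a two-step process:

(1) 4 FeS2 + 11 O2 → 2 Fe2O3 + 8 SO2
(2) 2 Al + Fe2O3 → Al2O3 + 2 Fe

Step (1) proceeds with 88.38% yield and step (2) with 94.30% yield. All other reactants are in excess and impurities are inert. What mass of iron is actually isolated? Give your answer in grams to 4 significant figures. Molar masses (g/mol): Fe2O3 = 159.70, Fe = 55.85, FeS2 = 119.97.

11.28 g

Pure FeS2 = 33.86 × 0.8584 = 29.065 g.
n(FeS2) = 29.065 / 119.97 = 0.24227 mol.
Step 1 (FeS2:Fe2O3 = 4:2): theoretical n(Fe2O3) = 0.12114 mol; at 88.38% yield, n(Fe2O3) = 0.10706 mol.
Step 2 (Fe2O3:Fe = 1:2): theoretical n(Fe) = 0.21412 mol, so theoretical mass = 0.21412 × 55.85 = 11.959 g.
At 94.30% yield, actual mass of Fe = 11.959 × 0.9430 = 11.277 g.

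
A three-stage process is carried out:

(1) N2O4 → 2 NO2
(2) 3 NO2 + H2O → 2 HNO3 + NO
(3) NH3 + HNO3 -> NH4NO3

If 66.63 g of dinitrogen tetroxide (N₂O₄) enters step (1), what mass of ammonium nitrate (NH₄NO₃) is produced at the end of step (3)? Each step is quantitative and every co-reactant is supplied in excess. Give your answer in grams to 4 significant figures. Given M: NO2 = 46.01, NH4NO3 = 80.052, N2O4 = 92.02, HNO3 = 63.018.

n(N2O4) = 66.63 / 92.02 = 0.72408 mol.
Reaction (1): N2O4→NO2 ratio 1:2 ⇒ n(NO2) = 1.4482 mol.
Reaction (2): NO2→HNO3 ratio 3:2 ⇒ n(HNO3) = 0.96544 mol.
Reaction (3): HNO3→NH4NO3 ratio 1:1 ⇒ n(NH4NO3) = 0.96544 mol.
Mass of NH4NO3 = 0.96544 × 80.052 = 77.286 g.

77.29 g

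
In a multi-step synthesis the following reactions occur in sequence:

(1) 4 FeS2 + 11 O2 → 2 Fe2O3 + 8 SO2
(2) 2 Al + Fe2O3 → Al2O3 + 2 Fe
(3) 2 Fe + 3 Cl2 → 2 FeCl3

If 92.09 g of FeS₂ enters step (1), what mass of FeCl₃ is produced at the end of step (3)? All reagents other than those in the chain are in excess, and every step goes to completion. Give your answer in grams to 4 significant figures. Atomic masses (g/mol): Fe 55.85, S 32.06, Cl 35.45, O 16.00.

M(FeS2) = 55.85 + 2(32.06) = 119.97 g/mol.
M(FeCl3) = 55.85 + 3(35.45) = 162.20 g/mol.
n(FeS2) = 92.09 / 119.97 = 0.76761 mol.
Reaction (1): FeS2→Fe2O3 ratio 4:2 ⇒ n(Fe2O3) = 0.38380 mol.
Reaction (2): Fe2O3→Fe ratio 1:2 ⇒ n(Fe) = 0.76761 mol.
Reaction (3): Fe→FeCl3 ratio 2:2 ⇒ n(FeCl3) = 0.76761 mol.
Mass of FeCl3 = 0.76761 × 162.20 = 124.51 g.

124.5 g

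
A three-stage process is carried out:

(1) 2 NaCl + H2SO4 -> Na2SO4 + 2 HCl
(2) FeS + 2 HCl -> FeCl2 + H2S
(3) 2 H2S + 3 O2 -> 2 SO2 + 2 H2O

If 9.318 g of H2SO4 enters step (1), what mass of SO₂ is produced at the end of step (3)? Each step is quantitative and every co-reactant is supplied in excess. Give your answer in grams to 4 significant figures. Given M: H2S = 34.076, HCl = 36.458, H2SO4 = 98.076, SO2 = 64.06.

6.086 g

n(H2SO4) = 9.318 / 98.076 = 0.095008 mol.
Reaction (1): H2SO4→HCl ratio 1:2 ⇒ n(HCl) = 0.19002 mol.
Reaction (2): HCl→H2S ratio 2:1 ⇒ n(H2S) = 0.095008 mol.
Reaction (3): H2S→SO2 ratio 2:2 ⇒ n(SO2) = 0.095008 mol.
Mass of SO2 = 0.095008 × 64.06 = 6.0862 g.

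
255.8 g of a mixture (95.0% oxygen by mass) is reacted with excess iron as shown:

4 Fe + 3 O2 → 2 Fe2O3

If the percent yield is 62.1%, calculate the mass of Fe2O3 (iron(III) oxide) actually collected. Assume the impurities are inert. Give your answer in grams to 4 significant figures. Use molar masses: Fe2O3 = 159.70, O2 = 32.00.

502.1 g

Pure O2 available = 255.8 g × 0.950 = 243.01 g.
n(O2) = 243.01 g / 32.00 g/mol = 7.5941 mol.
From the equation the O2:Fe2O3 mole ratio is 3:2, so n(Fe2O3) = 7.5941 × 2/3 = 5.0627 mol.
Mass of Fe2O3 = 5.0627 mol × 159.70 g/mol = 808.51 g.
Actual mass collected = 808.51 g × 0.621 = 502.09 g.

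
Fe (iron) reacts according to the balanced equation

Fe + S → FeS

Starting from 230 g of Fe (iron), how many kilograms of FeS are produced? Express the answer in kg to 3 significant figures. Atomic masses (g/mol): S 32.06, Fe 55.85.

0.362 kg

M(Fe) = 55.85 g/mol.
M(FeS) = 55.85 + 32.06 = 87.91 g/mol.
n(Fe) = 230.0 g / 55.85 g/mol = 4.118 mol.
From the equation the Fe:FeS mole ratio is 1:1, so n(FeS) = 4.118 × 1/1 = 4.118 mol.
Mass of FeS = 4.118 mol × 87.91 g/mol = 362.0 g.
Converting to kg: 362.0 g = 0.362 kg.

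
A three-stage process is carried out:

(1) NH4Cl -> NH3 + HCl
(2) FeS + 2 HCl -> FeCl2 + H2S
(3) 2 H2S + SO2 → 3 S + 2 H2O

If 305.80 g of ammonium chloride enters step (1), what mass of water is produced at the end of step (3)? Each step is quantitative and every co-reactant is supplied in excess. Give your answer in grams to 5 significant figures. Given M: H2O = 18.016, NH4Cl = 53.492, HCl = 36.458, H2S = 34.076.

n(NH4Cl) = 305.80 / 53.492 = 5.71674 mol.
Reaction (1): NH4Cl→HCl ratio 1:1 ⇒ n(HCl) = 5.71674 mol.
Reaction (2): HCl→H2S ratio 2:1 ⇒ n(H2S) = 2.85837 mol.
Reaction (3): H2S→H2O ratio 2:2 ⇒ n(H2O) = 2.85837 mol.
Mass of H2O = 2.85837 × 18.016 = 51.4964 g.

51.496 g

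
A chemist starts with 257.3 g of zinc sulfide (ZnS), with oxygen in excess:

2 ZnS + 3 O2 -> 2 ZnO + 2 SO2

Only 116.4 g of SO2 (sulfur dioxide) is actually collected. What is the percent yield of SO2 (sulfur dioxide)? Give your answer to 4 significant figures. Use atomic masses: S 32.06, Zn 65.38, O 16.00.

M(ZnS) = 65.38 + 32.06 = 97.44 g/mol.
M(SO2) = 32.06 + 2(16.00) = 64.06 g/mol.
n(ZnS) = 257.30 g / 97.44 g/mol = 2.6406 mol.
From the equation the ZnS:SO2 mole ratio is 2:2, so n(SO2) = 2.6406 × 2/2 = 2.6406 mol.
Mass of SO2 = 2.6406 mol × 64.06 g/mol = 169.16 g.
This is the theoretical yield. Percent yield = 116.4 g / 169.16 g × 100% = 68.812%.

68.81 %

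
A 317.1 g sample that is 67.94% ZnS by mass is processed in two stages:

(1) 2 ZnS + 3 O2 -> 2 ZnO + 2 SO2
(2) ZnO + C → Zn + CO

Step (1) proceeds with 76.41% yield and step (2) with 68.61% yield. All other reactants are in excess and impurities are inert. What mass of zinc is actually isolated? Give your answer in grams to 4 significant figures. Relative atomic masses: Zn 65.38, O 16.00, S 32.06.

Pure ZnS = 317.1 × 0.6794 = 215.44 g.
M(ZnS) = 65.38 + 32.06 = 97.44 g/mol.
M(Zn) = 65.38 g/mol.
n(ZnS) = 215.44 / 97.44 = 2.2110 mol.
Step 1 (ZnS:ZnO = 2:2): theoretical n(ZnO) = 2.2110 mol; at 76.41% yield, n(ZnO) = 1.6894 mol.
Step 2 (ZnO:Zn = 1:1): theoretical n(Zn) = 1.6894 mol, so theoretical mass = 1.6894 × 65.38 = 110.45 g.
At 68.61% yield, actual mass of Zn = 110.45 × 0.6861 = 75.782 g.

75.78 g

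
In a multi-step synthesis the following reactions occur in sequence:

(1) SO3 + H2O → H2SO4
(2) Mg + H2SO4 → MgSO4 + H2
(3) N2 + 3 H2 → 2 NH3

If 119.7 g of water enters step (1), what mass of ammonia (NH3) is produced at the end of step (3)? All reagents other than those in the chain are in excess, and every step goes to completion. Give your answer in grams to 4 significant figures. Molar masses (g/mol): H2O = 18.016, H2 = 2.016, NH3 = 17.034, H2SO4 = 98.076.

75.45 g

n(H2O) = 119.7 / 18.016 = 6.6441 mol.
Reaction (1): H2O→H2SO4 ratio 1:1 ⇒ n(H2SO4) = 6.6441 mol.
Reaction (2): H2SO4→H2 ratio 1:1 ⇒ n(H2) = 6.6441 mol.
Reaction (3): H2→NH3 ratio 3:2 ⇒ n(NH3) = 4.4294 mol.
Mass of NH3 = 4.4294 × 17.034 = 75.450 g.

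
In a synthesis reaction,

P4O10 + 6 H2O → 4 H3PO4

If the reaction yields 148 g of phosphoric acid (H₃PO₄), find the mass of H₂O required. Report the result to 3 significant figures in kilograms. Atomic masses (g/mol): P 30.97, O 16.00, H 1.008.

0.0408 kg

M(H3PO4) = 3(1.008) + 30.97 + 4(16.00) = 97.994 g/mol.
M(H2O) = 2(1.008) + 16.00 = 18.016 g/mol.
n(H3PO4) = 148.0 g / 97.994 g/mol = 1.510 mol.
From the equation the H3PO4:H2O mole ratio is 4:6, so n(H2O) = 1.510 × 6/4 = 2.265 mol.
Mass of H2O = 2.265 mol × 18.016 g/mol = 40.81 g.
Converting to kg: 40.81 g = 0.0408 kg.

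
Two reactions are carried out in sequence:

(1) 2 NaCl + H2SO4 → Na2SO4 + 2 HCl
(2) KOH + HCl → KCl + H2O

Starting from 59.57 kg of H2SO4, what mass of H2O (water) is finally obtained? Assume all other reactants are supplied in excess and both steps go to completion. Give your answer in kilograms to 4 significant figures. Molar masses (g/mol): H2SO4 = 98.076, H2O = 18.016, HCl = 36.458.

21.89 kg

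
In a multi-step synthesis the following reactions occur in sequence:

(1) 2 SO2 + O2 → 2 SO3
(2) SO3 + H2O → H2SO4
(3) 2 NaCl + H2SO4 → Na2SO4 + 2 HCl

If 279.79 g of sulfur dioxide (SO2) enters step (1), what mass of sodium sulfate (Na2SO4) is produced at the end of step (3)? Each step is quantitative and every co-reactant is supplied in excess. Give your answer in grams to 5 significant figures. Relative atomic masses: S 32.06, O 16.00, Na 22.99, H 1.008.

M(SO2) = 32.06 + 2(16.00) = 64.06 g/mol.
M(Na2SO4) = 2(22.99) + 32.06 + 4(16.00) = 142.04 g/mol.
n(SO2) = 279.79 / 64.06 = 4.36762 mol.
Reaction (1): SO2→SO3 ratio 2:2 ⇒ n(SO3) = 4.36762 mol.
Reaction (2): SO3→H2SO4 ratio 1:1 ⇒ n(H2SO4) = 4.36762 mol.
Reaction (3): H2SO4→Na2SO4 ratio 1:1 ⇒ n(Na2SO4) = 4.36762 mol.
Mass of Na2SO4 = 4.36762 × 142.04 = 620.377 g.

620.38 g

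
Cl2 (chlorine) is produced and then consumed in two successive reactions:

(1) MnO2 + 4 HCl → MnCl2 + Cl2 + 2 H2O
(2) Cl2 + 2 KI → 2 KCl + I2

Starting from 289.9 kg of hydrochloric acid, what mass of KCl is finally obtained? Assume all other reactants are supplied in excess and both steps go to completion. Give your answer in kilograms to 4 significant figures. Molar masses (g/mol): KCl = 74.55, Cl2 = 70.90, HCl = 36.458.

296.4 kg

289.9 kg = 289900 g.
n(HCl) = 289900 / 36.458 = 7951.6 mol.
Step 1 gives a 4:1 ratio of HCl to Cl2, so n(Cl2) = 1987.9 mol.
In step 2 the Cl2:KCl ratio is 1:2, so n(KCl) = 3975.8 mol.
Mass of KCl = 3975.8 × 74.55 = 296400 g = 296.4 kg.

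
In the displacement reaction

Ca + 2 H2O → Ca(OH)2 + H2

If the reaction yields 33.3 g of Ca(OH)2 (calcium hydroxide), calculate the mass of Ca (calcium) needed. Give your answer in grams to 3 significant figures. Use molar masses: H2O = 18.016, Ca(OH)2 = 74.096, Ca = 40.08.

n(Ca(OH)2) = 33.30 g / 74.096 g/mol = 0.4494 mol.
From the equation the Ca(OH)2:Ca mole ratio is 1:1, so n(Ca) = 0.4494 × 1/1 = 0.4494 mol.
Mass of Ca = 0.4494 mol × 40.08 g/mol = 18.01 g.

18.0 g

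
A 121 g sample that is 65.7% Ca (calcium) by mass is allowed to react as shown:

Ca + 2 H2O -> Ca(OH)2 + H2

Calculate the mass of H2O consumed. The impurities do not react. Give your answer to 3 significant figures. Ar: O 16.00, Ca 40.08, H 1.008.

Mass of pure Ca = 121 g × 0.657 = 79.50 g.
M(Ca) = 40.08 g/mol.
M(H2O) = 2(1.008) + 16.00 = 18.016 g/mol.
n(Ca) = 79.50 g / 40.08 g/mol = 1.983 mol.
From the equation the Ca:H2O mole ratio is 1:2, so n(H2O) = 1.983 × 2/1 = 3.967 mol.
Mass of H2O = 3.967 mol × 18.016 g/mol = 71.47 g.

71.5 g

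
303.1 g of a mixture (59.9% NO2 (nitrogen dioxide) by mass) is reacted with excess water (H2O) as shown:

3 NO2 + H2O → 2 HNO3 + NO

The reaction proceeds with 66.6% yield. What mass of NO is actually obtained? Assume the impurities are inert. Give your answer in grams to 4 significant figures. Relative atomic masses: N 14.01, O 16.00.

Pure NO2 available = 303.1 g × 0.599 = 181.56 g.
M(NO2) = 14.01 + 2(16.00) = 46.01 g/mol.
M(NO) = 14.01 + 16.00 = 30.01 g/mol.
n(NO2) = 181.56 g / 46.01 g/mol = 3.9460 mol.
From the equation the NO2:NO mole ratio is 3:1, so n(NO) = 3.9460 × 1/3 = 1.3153 mol.
Mass of NO = 1.3153 mol × 30.01 g/mol = 39.473 g.
Actual mass collected = 39.473 g × 0.666 = 26.289 g.

26.29 g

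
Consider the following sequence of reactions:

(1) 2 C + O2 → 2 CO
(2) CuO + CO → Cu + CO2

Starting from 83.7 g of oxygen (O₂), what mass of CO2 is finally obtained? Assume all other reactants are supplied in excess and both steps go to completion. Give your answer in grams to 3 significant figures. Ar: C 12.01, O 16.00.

M(O2) = 2(16.00) = 32.00 g/mol.
M(CO2) = 12.01 + 2(16.00) = 44.01 g/mol.
n(O2) = 83.70 / 32.00 = 2.616 mol.
Step 1 gives a 1:2 ratio of O2 to CO, so n(CO) = 5.231 mol.
In step 2 the CO:CO2 ratio is 1:1, so n(CO2) = 5.231 mol.
Mass of CO2 = 5.231 × 44.01 = 230.2 g.

230 g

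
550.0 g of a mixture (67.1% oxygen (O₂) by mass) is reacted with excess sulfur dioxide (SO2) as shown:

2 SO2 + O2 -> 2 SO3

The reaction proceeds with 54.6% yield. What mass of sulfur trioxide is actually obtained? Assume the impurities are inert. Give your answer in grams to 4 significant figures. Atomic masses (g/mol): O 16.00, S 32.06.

1008 g

Pure O2 available = 550.0 g × 0.671 = 369.05 g.
M(O2) = 2(16.00) = 32.00 g/mol.
M(SO3) = 32.06 + 3(16.00) = 80.06 g/mol.
n(O2) = 369.05 g / 32.00 g/mol = 11.533 mol.
From the equation the O2:SO3 mole ratio is 1:2, so n(SO3) = 11.533 × 2/1 = 23.066 mol.
Mass of SO3 = 23.066 mol × 80.06 g/mol = 1846.6 g.
Actual mass collected = 1846.6 g × 0.546 = 1008.3 g.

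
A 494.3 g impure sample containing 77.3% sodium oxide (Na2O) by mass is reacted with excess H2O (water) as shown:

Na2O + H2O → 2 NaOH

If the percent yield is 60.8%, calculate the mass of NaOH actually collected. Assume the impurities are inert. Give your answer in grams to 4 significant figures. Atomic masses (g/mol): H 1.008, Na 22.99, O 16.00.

Pure Na2O available = 494.3 g × 0.773 = 382.09 g.
M(Na2O) = 2(22.99) + 16.00 = 61.98 g/mol.
M(NaOH) = 22.99 + 16.00 + 1.008 = 39.998 g/mol.
n(Na2O) = 382.09 g / 61.98 g/mol = 6.1648 mol.
From the equation the Na2O:NaOH mole ratio is 1:2, so n(NaOH) = 6.1648 × 2/1 = 12.330 mol.
Mass of NaOH = 12.330 mol × 39.998 g/mol = 493.16 g.
Actual mass collected = 493.16 g × 0.608 = 299.84 g.

299.8 g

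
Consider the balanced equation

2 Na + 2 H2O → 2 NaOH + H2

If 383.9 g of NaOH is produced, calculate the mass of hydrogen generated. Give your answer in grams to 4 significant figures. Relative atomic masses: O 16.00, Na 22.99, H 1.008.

9.675 g

M(NaOH) = 22.99 + 16.00 + 1.008 = 39.998 g/mol.
M(H2) = 2(1.008) = 2.016 g/mol.
n(NaOH) = 383.90 g / 39.998 g/mol = 9.5980 mol.
From the equation the NaOH:H2 mole ratio is 2:1, so n(H2) = 9.5980 × 1/2 = 4.7990 mol.
Mass of H2 = 4.7990 mol × 2.016 g/mol = 9.6748 g.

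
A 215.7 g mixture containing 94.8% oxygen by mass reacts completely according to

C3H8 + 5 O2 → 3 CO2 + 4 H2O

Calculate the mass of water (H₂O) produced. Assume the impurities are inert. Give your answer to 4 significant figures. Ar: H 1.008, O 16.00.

Mass of pure O2 = 215.7 g × 0.948 = 204.48 g.
M(O2) = 2(16.00) = 32.00 g/mol.
M(H2O) = 2(1.008) + 16.00 = 18.016 g/mol.
n(O2) = 204.48 g / 32.00 g/mol = 6.3901 mol.
From the equation the O2:H2O mole ratio is 5:4, so n(H2O) = 6.3901 × 4/5 = 5.1121 mol.
Mass of H2O = 5.1121 mol × 18.016 g/mol = 92.099 g.

92.10 g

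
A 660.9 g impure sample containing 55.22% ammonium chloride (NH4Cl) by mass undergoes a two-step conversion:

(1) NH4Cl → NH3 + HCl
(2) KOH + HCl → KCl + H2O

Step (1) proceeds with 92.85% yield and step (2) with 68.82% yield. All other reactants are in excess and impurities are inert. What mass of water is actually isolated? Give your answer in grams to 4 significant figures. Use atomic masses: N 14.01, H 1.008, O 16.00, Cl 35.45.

Pure NH4Cl = 660.9 × 0.5522 = 364.95 g.
M(NH4Cl) = 14.01 + 4(1.008) + 35.45 = 53.492 g/mol.
M(H2O) = 2(1.008) + 16.00 = 18.016 g/mol.
n(NH4Cl) = 364.95 / 53.492 = 6.8225 mol.
Step 1 (NH4Cl:HCl = 1:1): theoretical n(HCl) = 6.8225 mol; at 92.85% yield, n(HCl) = 6.3347 mol.
Step 2 (HCl:H2O = 1:1): theoretical n(H2O) = 6.3347 mol, so theoretical mass = 6.3347 × 18.016 = 114.13 g.
At 68.82% yield, actual mass of H2O = 114.13 × 0.6882 = 78.541 g.

78.54 g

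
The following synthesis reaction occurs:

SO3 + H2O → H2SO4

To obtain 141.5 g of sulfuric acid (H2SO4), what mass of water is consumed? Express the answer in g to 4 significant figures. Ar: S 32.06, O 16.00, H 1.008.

M(H2SO4) = 2(1.008) + 32.06 + 4(16.00) = 98.076 g/mol.
M(H2O) = 2(1.008) + 16.00 = 18.016 g/mol.
n(H2SO4) = 141.50 g / 98.076 g/mol = 1.4428 mol.
From the equation the H2SO4:H2O mole ratio is 1:1, so n(H2O) = 1.4428 × 1/1 = 1.4428 mol.
Mass of H2O = 1.4428 mol × 18.016 g/mol = 25.993 g.

25.99 g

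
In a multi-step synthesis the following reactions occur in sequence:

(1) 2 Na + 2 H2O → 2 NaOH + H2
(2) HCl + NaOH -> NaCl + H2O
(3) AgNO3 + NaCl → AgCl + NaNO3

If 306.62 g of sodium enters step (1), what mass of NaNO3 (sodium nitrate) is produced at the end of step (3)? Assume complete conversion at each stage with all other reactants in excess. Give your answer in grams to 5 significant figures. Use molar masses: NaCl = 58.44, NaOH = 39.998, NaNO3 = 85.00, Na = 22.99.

n(Na) = 306.62 / 22.99 = 13.3371 mol.
Reaction (1): Na→NaOH ratio 2:2 ⇒ n(NaOH) = 13.3371 mol.
Reaction (2): NaOH→NaCl ratio 1:1 ⇒ n(NaCl) = 13.3371 mol.
Reaction (3): NaCl→NaNO3 ratio 1:1 ⇒ n(NaNO3) = 13.3371 mol.
Mass of NaNO3 = 13.3371 × 85.00 = 1133.65 g.

1133.7 g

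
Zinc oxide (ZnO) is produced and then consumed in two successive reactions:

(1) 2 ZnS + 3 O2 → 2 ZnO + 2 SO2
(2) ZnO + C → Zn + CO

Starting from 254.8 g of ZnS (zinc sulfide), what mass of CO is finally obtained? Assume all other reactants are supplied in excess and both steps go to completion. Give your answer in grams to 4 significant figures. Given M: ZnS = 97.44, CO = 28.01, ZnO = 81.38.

73.24 g

n(ZnS) = 254.80 / 97.44 = 2.6149 mol.
Step 1 gives a 2:2 ratio of ZnS to ZnO, so n(ZnO) = 2.6149 mol.
In step 2 the ZnO:CO ratio is 1:1, so n(CO) = 2.6149 mol.
Mass of CO = 2.6149 × 28.01 = 73.245 g.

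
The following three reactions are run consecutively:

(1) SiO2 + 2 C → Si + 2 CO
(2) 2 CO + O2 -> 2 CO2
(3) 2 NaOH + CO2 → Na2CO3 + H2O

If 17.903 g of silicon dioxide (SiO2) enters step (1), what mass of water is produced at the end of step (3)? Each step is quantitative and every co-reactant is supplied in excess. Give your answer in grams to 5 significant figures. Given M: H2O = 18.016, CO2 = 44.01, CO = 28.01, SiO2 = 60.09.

10.735 g

n(SiO2) = 17.903 / 60.09 = 0.297936 mol.
Reaction (1): SiO2→CO ratio 1:2 ⇒ n(CO) = 0.595873 mol.
Reaction (2): CO→CO2 ratio 2:2 ⇒ n(CO2) = 0.595873 mol.
Reaction (3): CO2→H2O ratio 1:1 ⇒ n(H2O) = 0.595873 mol.
Mass of H2O = 0.595873 × 18.016 = 10.7352 g.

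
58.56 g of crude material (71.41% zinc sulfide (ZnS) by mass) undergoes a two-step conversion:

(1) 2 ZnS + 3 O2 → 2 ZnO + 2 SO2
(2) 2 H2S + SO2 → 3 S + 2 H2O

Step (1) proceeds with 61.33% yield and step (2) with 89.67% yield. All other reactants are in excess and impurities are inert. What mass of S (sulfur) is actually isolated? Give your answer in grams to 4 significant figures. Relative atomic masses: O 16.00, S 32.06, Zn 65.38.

Pure ZnS = 58.56 × 0.7141 = 41.818 g.
M(ZnS) = 65.38 + 32.06 = 97.44 g/mol.
M(S) = 32.06 g/mol.
n(ZnS) = 41.818 / 97.44 = 0.42916 mol.
Step 1 (ZnS:SO2 = 2:2): theoretical n(SO2) = 0.42916 mol; at 61.33% yield, n(SO2) = 0.26321 mol.
Step 2 (SO2:S = 1:3): theoretical n(S) = 0.78962 mol, so theoretical mass = 0.78962 × 32.06 = 25.315 g.
At 89.67% yield, actual mass of S = 25.315 × 0.8967 = 22.700 g.

22.70 g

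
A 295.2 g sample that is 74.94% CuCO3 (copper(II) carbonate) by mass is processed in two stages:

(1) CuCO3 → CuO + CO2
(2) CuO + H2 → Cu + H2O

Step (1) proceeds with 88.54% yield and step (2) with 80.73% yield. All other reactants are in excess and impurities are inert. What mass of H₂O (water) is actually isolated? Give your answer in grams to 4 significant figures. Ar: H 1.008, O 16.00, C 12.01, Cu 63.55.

23.06 g

Pure CuCO3 = 295.2 × 0.7494 = 221.22 g.
M(CuCO3) = 63.55 + 12.01 + 3(16.00) = 123.56 g/mol.
M(H2O) = 2(1.008) + 16.00 = 18.016 g/mol.
n(CuCO3) = 221.22 / 123.56 = 1.7904 mol.
Step 1 (CuCO3:CuO = 1:1): theoretical n(CuO) = 1.7904 mol; at 88.54% yield, n(CuO) = 1.5852 mol.
Step 2 (CuO:H2O = 1:1): theoretical n(H2O) = 1.5852 mol, so theoretical mass = 1.5852 × 18.016 = 28.559 g.
At 80.73% yield, actual mass of H2O = 28.559 × 0.8073 = 23.056 g.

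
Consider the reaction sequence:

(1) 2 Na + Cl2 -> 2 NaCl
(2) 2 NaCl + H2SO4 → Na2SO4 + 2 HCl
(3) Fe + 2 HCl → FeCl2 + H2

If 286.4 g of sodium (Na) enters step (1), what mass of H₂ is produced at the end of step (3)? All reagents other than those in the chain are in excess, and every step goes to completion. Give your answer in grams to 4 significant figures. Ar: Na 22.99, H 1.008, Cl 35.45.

12.56 g

M(Na) = 22.99 g/mol.
M(H2) = 2(1.008) = 2.016 g/mol.
n(Na) = 286.4 / 22.99 = 12.458 mol.
Reaction (1): Na→NaCl ratio 2:2 ⇒ n(NaCl) = 12.458 mol.
Reaction (2): NaCl→HCl ratio 2:2 ⇒ n(HCl) = 12.458 mol.
Reaction (3): HCl→H2 ratio 2:1 ⇒ n(H2) = 6.2288 mol.
Mass of H2 = 6.2288 × 2.016 = 12.557 g.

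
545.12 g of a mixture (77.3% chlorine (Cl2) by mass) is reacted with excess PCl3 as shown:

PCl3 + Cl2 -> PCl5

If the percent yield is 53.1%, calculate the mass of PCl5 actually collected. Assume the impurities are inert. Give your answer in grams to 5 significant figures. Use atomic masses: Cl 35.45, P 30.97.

Pure Cl2 available = 545.12 g × 0.773 = 421.378 g.
M(Cl2) = 2(35.45) = 70.90 g/mol.
M(PCl5) = 30.97 + 5(35.45) = 208.22 g/mol.
n(Cl2) = 421.378 g / 70.90 g/mol = 5.94327 mol.
From the equation the Cl2:PCl5 mole ratio is 1:1, so n(PCl5) = 5.94327 × 1/1 = 5.94327 mol.
Mass of PCl5 = 5.94327 mol × 208.22 g/mol = 1237.51 g.
Actual mass collected = 1237.51 g × 0.531 = 657.116 g.

657.12 g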